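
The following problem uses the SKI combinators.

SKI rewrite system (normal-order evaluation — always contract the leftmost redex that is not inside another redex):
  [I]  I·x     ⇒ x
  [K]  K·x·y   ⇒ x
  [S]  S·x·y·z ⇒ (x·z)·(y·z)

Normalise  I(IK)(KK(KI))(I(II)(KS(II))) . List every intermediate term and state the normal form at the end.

Answer: normal form = K  (in 4 steps)

Working:
  start: I(IK)(KK(KI))(I(II)(KS(II)))
  →1  IK(KK(KI))(I(II)(KS(II)))
  →2  K(KK(KI))(I(II)(KS(II)))
  →3  KK(KI)
  →4  K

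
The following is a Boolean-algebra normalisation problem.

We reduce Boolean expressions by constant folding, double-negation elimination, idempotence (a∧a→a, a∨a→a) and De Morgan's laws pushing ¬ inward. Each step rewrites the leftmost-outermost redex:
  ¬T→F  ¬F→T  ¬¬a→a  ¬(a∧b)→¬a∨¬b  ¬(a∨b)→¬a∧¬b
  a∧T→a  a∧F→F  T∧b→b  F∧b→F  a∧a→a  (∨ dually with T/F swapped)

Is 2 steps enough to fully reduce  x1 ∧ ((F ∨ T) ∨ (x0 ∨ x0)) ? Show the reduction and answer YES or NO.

Answer: NO — after 2 steps the term is x1 ∧ T, not yet normal

Reduction:
  start: x1 ∧ ((F ∨ T) ∨ (x0 ∨ x0))
  [1] x1 ∧ (T ∨ (x0 ∨ x0))
  [2] x1 ∧ T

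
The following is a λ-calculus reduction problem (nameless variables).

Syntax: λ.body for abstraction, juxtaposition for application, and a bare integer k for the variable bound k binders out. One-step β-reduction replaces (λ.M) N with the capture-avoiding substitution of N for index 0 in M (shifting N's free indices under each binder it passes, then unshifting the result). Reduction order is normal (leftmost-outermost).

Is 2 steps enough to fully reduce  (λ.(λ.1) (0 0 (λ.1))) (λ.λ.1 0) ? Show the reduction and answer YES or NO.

Answer: YES — reaches normal form λ.λ.1 0 in 2 ≤ 2 steps

Reduction:
  start: (λ.(λ.1) (0 0 (λ.1))) (λ.λ.1 0)
  step 1: (λ.λ.λ.1 0) ((λ.λ.1 0) (λ.λ.1 0) (λ.λ.λ.1 0))
  step 2: λ.λ.1 0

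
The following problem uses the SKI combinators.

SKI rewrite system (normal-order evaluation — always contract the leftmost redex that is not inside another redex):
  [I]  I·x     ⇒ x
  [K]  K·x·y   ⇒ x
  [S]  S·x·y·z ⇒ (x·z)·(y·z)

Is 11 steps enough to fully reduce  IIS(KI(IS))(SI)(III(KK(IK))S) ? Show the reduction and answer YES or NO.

Answer: YES — reaches normal form S in 10 ≤ 11 steps

Derivation:
  start: IIS(KI(IS))(SI)(III(KK(IK))S)
  [1] IS(KI(IS))(SI)(III(KK(IK))S)
  [2] S(KI(IS))(SI)(III(KK(IK))S)
  [3] KI(IS)(III(KK(IK))S)(SI(III(KK(IK))S))
  [4] I(III(KK(IK))S)(SI(III(KK(IK))S))
  [5] III(KK(IK))S(SI(III(KK(IK))S))
  [6] II(KK(IK))S(SI(III(KK(IK))S))
  [7] I(KK(IK))S(SI(III(KK(IK))S))
  [8] KK(IK)S(SI(III(KK(IK))S))
  [9] KS(SI(III(KK(IK))S))
  [10] S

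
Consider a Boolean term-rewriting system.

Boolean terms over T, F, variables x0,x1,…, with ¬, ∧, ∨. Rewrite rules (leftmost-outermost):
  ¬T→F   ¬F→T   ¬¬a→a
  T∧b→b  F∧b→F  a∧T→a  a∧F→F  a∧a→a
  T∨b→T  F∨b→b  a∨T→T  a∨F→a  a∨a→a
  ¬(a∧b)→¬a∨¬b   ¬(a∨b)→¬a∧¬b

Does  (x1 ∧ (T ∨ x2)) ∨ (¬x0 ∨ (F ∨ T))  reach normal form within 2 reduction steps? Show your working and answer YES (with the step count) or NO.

  start: (x1 ∧ (T ∨ x2)) ∨ (¬x0 ∨ (F ∨ T))
  step 1: (x1 ∧ T) ∨ (¬x0 ∨ (F ∨ T))
  step 2: x1 ∨ (¬x0 ∨ (F ∨ T))

Answer: NO — after 2 steps the term is x1 ∨ (¬x0 ∨ (F ∨ T)), not yet normal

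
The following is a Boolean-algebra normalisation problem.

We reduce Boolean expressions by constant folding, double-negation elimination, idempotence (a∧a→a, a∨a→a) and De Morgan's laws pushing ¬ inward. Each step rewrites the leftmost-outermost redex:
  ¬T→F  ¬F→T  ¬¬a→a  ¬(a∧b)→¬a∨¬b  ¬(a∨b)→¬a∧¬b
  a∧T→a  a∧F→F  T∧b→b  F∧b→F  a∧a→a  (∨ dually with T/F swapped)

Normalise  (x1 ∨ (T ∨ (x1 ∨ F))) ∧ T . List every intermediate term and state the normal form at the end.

Answer: normal form = T  (in 3 steps)

Derivation:
  start: (x1 ∨ (T ∨ (x1 ∨ F))) ∧ T
  [1] x1 ∨ (T ∨ (x1 ∨ F))
  [2] x1 ∨ T
  [3] T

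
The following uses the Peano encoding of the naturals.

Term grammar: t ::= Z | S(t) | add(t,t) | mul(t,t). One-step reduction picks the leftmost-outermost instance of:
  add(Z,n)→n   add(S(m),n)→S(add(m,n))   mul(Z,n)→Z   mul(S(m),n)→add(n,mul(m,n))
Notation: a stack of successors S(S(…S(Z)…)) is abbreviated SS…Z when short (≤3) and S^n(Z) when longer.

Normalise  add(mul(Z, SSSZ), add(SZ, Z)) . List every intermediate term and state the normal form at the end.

Answer: normal form = SZ  (in 4 steps)

Reduction:
  start: add(mul(Z, SSSZ), add(SZ, Z))
  step 1: add(Z, add(SZ, Z))
  step 2: add(SZ, Z)
  step 3: S(add(Z, Z))
  step 4: SZ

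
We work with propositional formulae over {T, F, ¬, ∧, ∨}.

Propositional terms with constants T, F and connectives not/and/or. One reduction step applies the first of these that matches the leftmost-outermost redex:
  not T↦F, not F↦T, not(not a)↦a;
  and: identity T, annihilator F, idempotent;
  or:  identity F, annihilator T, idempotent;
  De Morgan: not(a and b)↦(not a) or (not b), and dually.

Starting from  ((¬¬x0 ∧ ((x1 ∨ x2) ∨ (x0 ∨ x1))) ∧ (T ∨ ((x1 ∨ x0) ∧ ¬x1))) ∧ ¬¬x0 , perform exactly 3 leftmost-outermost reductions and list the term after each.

Answer: after 3 steps: (x0 ∧ ((x1 ∨ x2) ∨ (x0 ∨ x1))) ∧ ¬¬x0

Reduction:
  start: ((¬¬x0 ∧ ((x1 ∨ x2) ∨ (x0 ∨ x1))) ∧ (T ∨ ((x1 ∨ x0) ∧ ¬x1))) ∧ ¬¬x0
  →1  ((x0 ∧ ((x1 ∨ x2) ∨ (x0 ∨ x1))) ∧ (T ∨ ((x1 ∨ x0) ∧ ¬x1))) ∧ ¬¬x0
  →2  ((x0 ∧ ((x1 ∨ x2) ∨ (x0 ∨ x1))) ∧ T) ∧ ¬¬x0
  →3  (x0 ∧ ((x1 ∨ x2) ∨ (x0 ∨ x1))) ∧ ¬¬x0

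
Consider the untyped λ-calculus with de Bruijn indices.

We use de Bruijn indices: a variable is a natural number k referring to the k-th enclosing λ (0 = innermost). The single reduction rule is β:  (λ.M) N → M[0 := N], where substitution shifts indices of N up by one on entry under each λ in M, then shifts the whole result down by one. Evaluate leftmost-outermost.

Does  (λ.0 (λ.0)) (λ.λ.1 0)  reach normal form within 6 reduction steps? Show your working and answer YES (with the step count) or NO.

  start: (λ.0 (λ.0)) (λ.λ.1 0)
  [1] (λ.λ.1 0) (λ.0)
  [2] λ.(λ.0) 0
  [3] λ.0

Answer: YES — reaches normal form λ.0 in 3 ≤ 6 steps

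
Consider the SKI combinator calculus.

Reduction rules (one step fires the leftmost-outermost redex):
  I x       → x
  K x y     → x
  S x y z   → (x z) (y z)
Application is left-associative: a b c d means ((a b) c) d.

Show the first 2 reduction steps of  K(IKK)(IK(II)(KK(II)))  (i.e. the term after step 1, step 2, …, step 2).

  start: K(IKK)(IK(II)(KK(II)))
  [1] IKK
  [2] KK

Answer: after 2 steps: KK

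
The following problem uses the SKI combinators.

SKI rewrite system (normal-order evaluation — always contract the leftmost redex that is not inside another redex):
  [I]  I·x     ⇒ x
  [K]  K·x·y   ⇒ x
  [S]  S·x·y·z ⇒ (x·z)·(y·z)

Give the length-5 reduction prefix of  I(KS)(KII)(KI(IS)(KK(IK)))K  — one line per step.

  start: I(KS)(KII)(KI(IS)(KK(IK)))K
  step 1: KS(KII)(KI(IS)(KK(IK)))K
  step 2: S(KI(IS)(KK(IK)))K
  step 3: S(I(KK(IK)))K
  step 4: S(KK(IK))K
  step 5: SKK

Answer: after 5 steps: SKK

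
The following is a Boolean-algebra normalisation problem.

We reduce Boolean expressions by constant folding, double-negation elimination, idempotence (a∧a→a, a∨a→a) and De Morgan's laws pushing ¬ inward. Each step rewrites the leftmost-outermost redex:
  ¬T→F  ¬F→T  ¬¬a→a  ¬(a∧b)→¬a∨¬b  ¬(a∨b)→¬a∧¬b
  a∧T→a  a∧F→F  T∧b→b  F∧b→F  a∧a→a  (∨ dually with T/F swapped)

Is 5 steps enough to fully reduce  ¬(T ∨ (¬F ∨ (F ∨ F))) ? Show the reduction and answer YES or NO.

  start: ¬(T ∨ (¬F ∨ (F ∨ F)))
  step 1: ¬T ∧ ¬(¬F ∨ (F ∨ F))
  step 2: F ∧ ¬(¬F ∨ (F ∨ F))
  step 3: F

Answer: YES — reaches normal form F in 3 ≤ 5 steps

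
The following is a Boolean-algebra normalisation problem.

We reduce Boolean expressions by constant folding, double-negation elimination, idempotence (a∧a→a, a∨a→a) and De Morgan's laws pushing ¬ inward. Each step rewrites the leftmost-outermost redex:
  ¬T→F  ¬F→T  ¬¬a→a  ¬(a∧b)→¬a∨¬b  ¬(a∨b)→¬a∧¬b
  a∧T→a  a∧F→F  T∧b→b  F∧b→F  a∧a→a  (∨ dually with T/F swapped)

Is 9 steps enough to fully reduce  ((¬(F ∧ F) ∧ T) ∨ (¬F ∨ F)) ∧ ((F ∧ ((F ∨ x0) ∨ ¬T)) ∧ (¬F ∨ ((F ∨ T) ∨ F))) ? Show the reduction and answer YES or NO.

  start: ((¬(F ∧ F) ∧ T) ∨ (¬F ∨ F)) ∧ ((F ∧ ((F ∨ x0) ∨ ¬T)) ∧ (¬F ∨ ((F ∨ T) ∨ F)))
  step 1: (¬(F ∧ F) ∨ (¬F ∨ F)) ∧ ((F ∧ ((F ∨ x0) ∨ ¬T)) ∧ (¬F ∨ ((F ∨ T) ∨ F)))
  step 2: ((¬F ∨ ¬F) ∨ (¬F ∨ F)) ∧ ((F ∧ ((F ∨ x0) ∨ ¬T)) ∧ (¬F ∨ ((F ∨ T) ∨ F)))
  step 3: (¬F ∨ (¬F ∨ F)) ∧ ((F ∧ ((F ∨ x0) ∨ ¬T)) ∧ (¬F ∨ ((F ∨ T) ∨ F)))
  step 4: (T ∨ (¬F ∨ F)) ∧ ((F ∧ ((F ∨ x0) ∨ ¬T)) ∧ (¬F ∨ ((F ∨ T) ∨ F)))
  step 5: T ∧ ((F ∧ ((F ∨ x0) ∨ ¬T)) ∧ (¬F ∨ ((F ∨ T) ∨ F)))
  step 6: (F ∧ ((F ∨ x0) ∨ ¬T)) ∧ (¬F ∨ ((F ∨ T) ∨ F))
  step 7: F ∧ (¬F ∨ ((F ∨ T) ∨ F))
  step 8: F

Answer: YES — reaches normal form F in 8 ≤ 9 steps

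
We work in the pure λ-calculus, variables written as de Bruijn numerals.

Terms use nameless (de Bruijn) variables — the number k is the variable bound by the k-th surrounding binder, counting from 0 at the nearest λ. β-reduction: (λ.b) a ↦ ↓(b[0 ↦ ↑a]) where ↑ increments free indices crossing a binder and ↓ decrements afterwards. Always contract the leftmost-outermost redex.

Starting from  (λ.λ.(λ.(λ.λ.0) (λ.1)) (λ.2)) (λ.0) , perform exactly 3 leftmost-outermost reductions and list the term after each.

  start: (λ.λ.(λ.(λ.λ.0) (λ.1)) (λ.2)) (λ.0)
  →1  λ.(λ.(λ.λ.0) (λ.1)) (λ.λ.0)
  →2  λ.(λ.λ.0) (λ.λ.λ.0)
  →3  λ.λ.0

Answer: after 3 steps: λ.λ.0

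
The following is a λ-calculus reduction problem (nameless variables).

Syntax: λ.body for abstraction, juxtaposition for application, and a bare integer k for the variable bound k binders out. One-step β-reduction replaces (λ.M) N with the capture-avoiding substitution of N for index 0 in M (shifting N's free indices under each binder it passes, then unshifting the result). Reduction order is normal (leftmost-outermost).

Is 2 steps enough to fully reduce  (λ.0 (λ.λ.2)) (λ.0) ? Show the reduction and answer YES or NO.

Answer: YES — reaches normal form λ.λ.λ.0 in 2 ≤ 2 steps

Reduction:
  start: (λ.0 (λ.λ.2)) (λ.0)
  step 1: (λ.0) (λ.λ.λ.0)
  step 2: λ.λ.λ.0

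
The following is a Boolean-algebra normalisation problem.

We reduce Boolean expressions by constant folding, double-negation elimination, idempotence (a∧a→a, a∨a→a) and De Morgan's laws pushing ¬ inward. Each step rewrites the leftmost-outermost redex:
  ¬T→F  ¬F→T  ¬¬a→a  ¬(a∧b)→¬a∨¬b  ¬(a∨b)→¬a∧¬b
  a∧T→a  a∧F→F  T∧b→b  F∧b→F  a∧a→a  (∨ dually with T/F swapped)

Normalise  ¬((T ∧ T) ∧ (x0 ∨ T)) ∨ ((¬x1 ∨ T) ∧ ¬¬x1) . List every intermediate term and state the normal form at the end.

Answer: normal form = x1  (in 12 steps)

Reduction:
  start: ¬((T ∧ T) ∧ (x0 ∨ T)) ∨ ((¬x1 ∨ T) ∧ ¬¬x1)
  [1] (¬(T ∧ T) ∨ ¬(x0 ∨ T)) ∨ ((¬x1 ∨ T) ∧ ¬¬x1)
  [2] ((¬T ∨ ¬T) ∨ ¬(x0 ∨ T)) ∨ ((¬x1 ∨ T) ∧ ¬¬x1)
  [3] (¬T ∨ ¬(x0 ∨ T)) ∨ ((¬x1 ∨ T) ∧ ¬¬x1)
  [4] (F ∨ ¬(x0 ∨ T)) ∨ ((¬x1 ∨ T) ∧ ¬¬x1)
  [5] ¬(x0 ∨ T) ∨ ((¬x1 ∨ T) ∧ ¬¬x1)
  [6] (¬x0 ∧ ¬T) ∨ ((¬x1 ∨ T) ∧ ¬¬x1)
  [7] (¬x0 ∧ F) ∨ ((¬x1 ∨ T) ∧ ¬¬x1)
  [8] F ∨ ((¬x1 ∨ T) ∧ ¬¬x1)
  [9] (¬x1 ∨ T) ∧ ¬¬x1
  [10] T ∧ ¬¬x1
  [11] ¬¬x1
  [12] x1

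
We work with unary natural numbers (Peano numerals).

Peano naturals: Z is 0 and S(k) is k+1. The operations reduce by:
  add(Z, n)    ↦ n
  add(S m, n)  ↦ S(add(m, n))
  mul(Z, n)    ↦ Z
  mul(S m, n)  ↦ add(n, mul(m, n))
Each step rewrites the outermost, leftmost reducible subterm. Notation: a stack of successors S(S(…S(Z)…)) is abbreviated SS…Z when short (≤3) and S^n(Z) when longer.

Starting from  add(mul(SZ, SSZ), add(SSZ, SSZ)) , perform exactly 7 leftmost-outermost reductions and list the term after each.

  start: add(mul(SZ, SSZ), add(SSZ, SSZ))
  →1  add(add(SSZ, mul(Z, SSZ)), add(SSZ, SSZ))
  →2  add(S(add(SZ, mul(Z, SSZ))), add(SSZ, SSZ))
  →3  S(add(add(SZ, mul(Z, SSZ)), add(SSZ, SSZ)))
  →4  S(add(S(add(Z, mul(Z, SSZ))), add(SSZ, SSZ)))
  →5  S(S(add(add(Z, mul(Z, SSZ)), add(SSZ, SSZ))))
  →6  S(S(add(mul(Z, SSZ), add(SSZ, SSZ))))
  →7  S(S(add(Z, add(SSZ, SSZ))))

Answer: after 7 steps: S(S(add(Z, add(SSZ, SSZ))))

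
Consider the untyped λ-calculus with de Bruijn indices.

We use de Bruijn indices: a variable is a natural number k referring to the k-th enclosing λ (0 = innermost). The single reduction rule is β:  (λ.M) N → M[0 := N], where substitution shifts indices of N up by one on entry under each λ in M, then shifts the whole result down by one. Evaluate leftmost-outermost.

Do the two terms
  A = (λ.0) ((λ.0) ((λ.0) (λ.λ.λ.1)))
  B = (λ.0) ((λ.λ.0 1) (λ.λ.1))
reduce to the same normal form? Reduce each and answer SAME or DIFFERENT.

Term A:
  start: (λ.0) ((λ.0) ((λ.0) (λ.λ.λ.1)))
  →1  (λ.0) ((λ.0) (λ.λ.λ.1))
  →2  (λ.0) (λ.λ.λ.1)
  →3  λ.λ.λ.1

Term B:
  start: (λ.0) ((λ.λ.0 1) (λ.λ.1))
  →1  (λ.λ.0 1) (λ.λ.1)
  →2  λ.0 (λ.λ.1)

Answer: DIFFERENT — A ⇓ λ.λ.λ.1, B ⇓ λ.0 (λ.λ.1)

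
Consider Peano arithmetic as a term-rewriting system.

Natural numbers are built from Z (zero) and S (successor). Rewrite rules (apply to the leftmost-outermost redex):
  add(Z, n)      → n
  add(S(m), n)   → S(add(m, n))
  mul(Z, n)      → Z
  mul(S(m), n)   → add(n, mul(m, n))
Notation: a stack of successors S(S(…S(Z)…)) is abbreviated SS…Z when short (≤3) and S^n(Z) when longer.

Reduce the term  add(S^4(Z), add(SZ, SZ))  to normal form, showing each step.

  start: add(S^4(Z), add(SZ, SZ))
  step 1: S(add(SSSZ, add(SZ, SZ)))
  step 2: S(S(add(SSZ, add(SZ, SZ))))
  step 3: S(S(S(add(SZ, add(SZ, SZ)))))
  step 4: S(S(S(S(add(Z, add(SZ, SZ))))))
  step 5: S(S(S(S(add(SZ, SZ)))))
  step 6: S(S(S(S(S(add(Z, SZ))))))
  step 7: S^6(Z)

Answer: normal form = S^6(Z)  (in 7 steps)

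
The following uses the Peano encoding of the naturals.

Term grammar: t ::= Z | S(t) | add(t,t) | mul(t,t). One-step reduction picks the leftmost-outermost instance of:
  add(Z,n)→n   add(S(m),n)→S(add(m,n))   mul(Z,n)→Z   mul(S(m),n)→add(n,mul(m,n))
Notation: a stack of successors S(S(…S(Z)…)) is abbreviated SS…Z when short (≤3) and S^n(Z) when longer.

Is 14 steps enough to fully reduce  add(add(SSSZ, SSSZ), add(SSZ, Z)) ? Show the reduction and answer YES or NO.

Answer: YES — reaches normal form S^8(Z) in 14 ≤ 14 steps

Derivation:
  start: add(add(SSSZ, SSSZ), add(SSZ, Z))
  [1] add(S(add(SSZ, SSSZ)), add(SSZ, Z))
  [2] S(add(add(SSZ, SSSZ), add(SSZ, Z)))
  [3] S(add(S(add(SZ, SSSZ)), add(SSZ, Z)))
  [4] S(S(add(add(SZ, SSSZ), add(SSZ, Z))))
  [5] S(S(add(S(add(Z, SSSZ)), add(SSZ, Z))))
  [6] S(S(S(add(add(Z, SSSZ), add(SSZ, Z)))))
  [7] S(S(S(add(SSSZ, add(SSZ, Z)))))
  [8] S(S(S(S(add(SSZ, add(SSZ, Z))))))
  [9] S(S(S(S(S(add(SZ, add(SSZ, Z)))))))
  [10] S(S(S(S(S(S(add(Z, add(SSZ, Z))))))))
  [11] S(S(S(S(S(S(add(SSZ, Z)))))))
  [12] S(S(S(S(S(S(S(add(SZ, Z))))))))
  [13] S(S(S(S(S(S(S(S(add(Z, Z)))))))))
  [14] S^8(Z)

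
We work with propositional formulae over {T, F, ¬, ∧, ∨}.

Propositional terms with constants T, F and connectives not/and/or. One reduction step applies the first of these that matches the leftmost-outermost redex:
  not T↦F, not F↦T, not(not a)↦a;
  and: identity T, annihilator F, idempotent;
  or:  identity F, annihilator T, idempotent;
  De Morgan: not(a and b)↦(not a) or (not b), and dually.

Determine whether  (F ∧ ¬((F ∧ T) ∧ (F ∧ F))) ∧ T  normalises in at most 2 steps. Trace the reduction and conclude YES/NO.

Answer: YES — reaches normal form F in 2 ≤ 2 steps

Reduction:
  start: (F ∧ ¬((F ∧ T) ∧ (F ∧ F))) ∧ T
  step 1: F ∧ ¬((F ∧ T) ∧ (F ∧ F))
  step 2: F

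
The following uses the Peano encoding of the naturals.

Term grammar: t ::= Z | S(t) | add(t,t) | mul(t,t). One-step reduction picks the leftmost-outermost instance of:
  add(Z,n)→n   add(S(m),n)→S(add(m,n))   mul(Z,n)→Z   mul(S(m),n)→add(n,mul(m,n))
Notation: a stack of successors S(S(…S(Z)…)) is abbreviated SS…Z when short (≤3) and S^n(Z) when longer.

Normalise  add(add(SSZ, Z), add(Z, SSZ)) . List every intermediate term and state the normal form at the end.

  start: add(add(SSZ, Z), add(Z, SSZ))
  step 1: add(S(add(SZ, Z)), add(Z, SSZ))
  step 2: S(add(add(SZ, Z), add(Z, SSZ)))
  step 3: S(add(S(add(Z, Z)), add(Z, SSZ)))
  step 4: S(S(add(add(Z, Z), add(Z, SSZ))))
  step 5: S(S(add(Z, add(Z, SSZ))))
  step 6: S(S(add(Z, SSZ)))
  step 7: S^4(Z)

Answer: normal form = S^4(Z)  (in 7 steps)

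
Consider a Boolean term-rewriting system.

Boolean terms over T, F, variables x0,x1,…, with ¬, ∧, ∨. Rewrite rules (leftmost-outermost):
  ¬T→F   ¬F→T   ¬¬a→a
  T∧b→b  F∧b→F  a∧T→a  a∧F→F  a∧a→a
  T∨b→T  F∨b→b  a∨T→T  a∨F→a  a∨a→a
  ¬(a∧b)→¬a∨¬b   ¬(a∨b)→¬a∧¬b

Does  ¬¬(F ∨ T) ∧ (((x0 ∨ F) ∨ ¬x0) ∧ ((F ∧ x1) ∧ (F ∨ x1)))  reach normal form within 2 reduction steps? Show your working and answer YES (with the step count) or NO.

  start: ¬¬(F ∨ T) ∧ (((x0 ∨ F) ∨ ¬x0) ∧ ((F ∧ x1) ∧ (F ∨ x1)))
  →1  (F ∨ T) ∧ (((x0 ∨ F) ∨ ¬x0) ∧ ((F ∧ x1) ∧ (F ∨ x1)))
  →2  T ∧ (((x0 ∨ F) ∨ ¬x0) ∧ ((F ∧ x1) ∧ (F ∨ x1)))

Answer: NO — after 2 steps the term is T ∧ (((x0 ∨ F) ∨ ¬x0) ∧ ((F ∧ x1) ∧ (F ∨ x1))), not yet normal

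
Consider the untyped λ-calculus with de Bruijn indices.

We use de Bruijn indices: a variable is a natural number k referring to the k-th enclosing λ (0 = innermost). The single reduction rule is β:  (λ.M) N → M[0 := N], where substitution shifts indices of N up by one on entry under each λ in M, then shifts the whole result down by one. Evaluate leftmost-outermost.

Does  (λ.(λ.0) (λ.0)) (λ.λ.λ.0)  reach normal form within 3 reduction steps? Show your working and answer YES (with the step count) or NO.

Answer: YES — reaches normal form λ.0 in 2 ≤ 3 steps

Derivation:
  start: (λ.(λ.0) (λ.0)) (λ.λ.λ.0)
  →1  (λ.0) (λ.0)
  →2  λ.0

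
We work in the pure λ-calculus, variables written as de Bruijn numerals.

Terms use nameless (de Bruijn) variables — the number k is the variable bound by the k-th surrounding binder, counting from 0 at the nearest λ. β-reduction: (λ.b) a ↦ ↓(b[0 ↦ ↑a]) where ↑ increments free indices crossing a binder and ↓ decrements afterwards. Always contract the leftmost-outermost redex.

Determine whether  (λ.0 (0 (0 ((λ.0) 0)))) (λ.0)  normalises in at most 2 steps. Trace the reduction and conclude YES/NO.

Answer: NO — after 2 steps the term is (λ.0) ((λ.0) ((λ.0) (λ.0))), not yet normal

Derivation:
  start: (λ.0 (0 (0 ((λ.0) 0)))) (λ.0)
  →1  (λ.0) ((λ.0) ((λ.0) ((λ.0) (λ.0))))
  →2  (λ.0) ((λ.0) ((λ.0) (λ.0)))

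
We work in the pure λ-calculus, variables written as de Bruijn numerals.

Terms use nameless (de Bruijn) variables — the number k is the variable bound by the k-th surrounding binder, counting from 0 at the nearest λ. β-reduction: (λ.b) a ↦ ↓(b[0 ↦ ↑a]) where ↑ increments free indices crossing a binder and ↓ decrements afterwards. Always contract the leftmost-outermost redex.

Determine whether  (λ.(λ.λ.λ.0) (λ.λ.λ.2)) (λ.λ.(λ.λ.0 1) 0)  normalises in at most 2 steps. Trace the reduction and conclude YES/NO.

Answer: YES — reaches normal form λ.λ.0 in 2 ≤ 2 steps

Reduction:
  start: (λ.(λ.λ.λ.0) (λ.λ.λ.2)) (λ.λ.(λ.λ.0 1) 0)
  [1] (λ.λ.λ.0) (λ.λ.λ.2)
  [2] λ.λ.0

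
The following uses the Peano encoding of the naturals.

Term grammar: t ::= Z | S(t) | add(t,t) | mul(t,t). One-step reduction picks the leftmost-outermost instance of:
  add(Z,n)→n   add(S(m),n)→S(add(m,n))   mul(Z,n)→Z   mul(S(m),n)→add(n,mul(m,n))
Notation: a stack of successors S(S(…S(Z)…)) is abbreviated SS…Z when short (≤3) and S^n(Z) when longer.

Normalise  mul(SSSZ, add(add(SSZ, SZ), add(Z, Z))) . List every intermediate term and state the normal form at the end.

Answer: normal form = S^9(Z)  (in 40 steps)

Working:
  start: mul(SSSZ, add(add(SSZ, SZ), add(Z, Z)))
  →1  add(add(add(SSZ, SZ), add(Z, Z)), mul(SSZ, add(add(SSZ, SZ), add(Z, Z))))
  →2  add(add(S(add(SZ, SZ)), add(Z, Z)), mul(SSZ, add(add(SSZ, SZ), add(Z, Z))))
  →3  add(S(add(add(SZ, SZ), add(Z, Z))), mul(SSZ, add(add(SSZ, SZ), add(Z, Z))))
  →4  S(add(add(add(SZ, SZ), add(Z, Z)), mul(SSZ, add(add(SSZ, SZ), add(Z, Z)))))
  →5  S(add(add(S(add(Z, SZ)), add(Z, Z)), mul(SSZ, add(add(SSZ, SZ), add(Z, Z)))))
  →6  S(add(S(add(add(Z, SZ), add(Z, Z))), mul(SSZ, add(add(SSZ, SZ), add(Z, Z)))))
  →7  S(S(add(add(add(Z, SZ), add(Z, Z)), mul(SSZ, add(add(SSZ, SZ), add(Z, Z))))))
  →8  S(S(add(add(SZ, add(Z, Z)), mul(SSZ, add(add(SSZ, SZ), add(Z, Z))))))
  →9  S(S(add(S(add(Z, add(Z, Z))), mul(SSZ, add(add(SSZ, SZ), add(Z, Z))))))
  →10  S(S(S(add(add(Z, add(Z, Z)), mul(SSZ, add(add(SSZ, SZ), add(Z, Z)))))))
  →11  S(S(S(add(add(Z, Z), mul(SSZ, add(add(SSZ, SZ), add(Z, Z)))))))
  →12  S(S(S(add(Z, mul(SSZ, add(add(SSZ, SZ), add(Z, Z)))))))
  →13  S(S(S(mul(SSZ, add(add(SSZ, SZ), add(Z, Z))))))
  →14  S(S(S(add(add(add(SSZ, SZ), add(Z, Z)), mul(SZ, add(add(SSZ, SZ), add(Z, Z)))))))
  →15  S(S(S(add(add(S(add(SZ, SZ)), add(Z, Z)), mul(SZ, add(add(SSZ, SZ), add(Z, Z)))))))
  →16  S(S(S(add(S(add(add(SZ, SZ), add(Z, Z))), mul(SZ, add(add(SSZ, SZ), add(Z, Z)))))))
  →17  S(S(S(S(add(add(add(SZ, SZ), add(Z, Z)), mul(SZ, add(add(SSZ, SZ), add(Z, Z))))))))
  →18  S(S(S(S(add(add(S(add(Z, SZ)), add(Z, Z)), mul(SZ, add(add(SSZ, SZ), add(Z, Z))))))))
  →19  S(S(S(S(add(S(add(add(Z, SZ), add(Z, Z))), mul(SZ, add(add(SSZ, SZ), add(Z, Z))))))))
  →20  S(S(S(S(S(add(add(add(Z, SZ), add(Z, Z)), mul(SZ, add(add(SSZ, SZ), add(Z, Z)))))))))
  →21  S(S(S(S(S(add(add(SZ, add(Z, Z)), mul(SZ, add(add(SSZ, SZ), add(Z, Z)))))))))
  →22  S(S(S(S(S(add(S(add(Z, add(Z, Z))), mul(SZ, add(add(SSZ, SZ), add(Z, Z)))))))))
  →23  S(S(S(S(S(S(add(add(Z, add(Z, Z)), mul(SZ, add(add(SSZ, SZ), add(Z, Z))))))))))
  →24  S(S(S(S(S(S(add(add(Z, Z), mul(SZ, add(add(SSZ, SZ), add(Z, Z))))))))))
  →25  S(S(S(S(S(S(add(Z, mul(SZ, add(add(SSZ, SZ), add(Z, Z))))))))))
  →26  S(S(S(S(S(S(mul(SZ, add(add(SSZ, SZ), add(Z, Z)))))))))
  →27  S(S(S(S(S(S(add(add(add(SSZ, SZ), add(Z, Z)), mul(Z, add(add(SSZ, SZ), add(Z, Z))))))))))
  →28  S(S(S(S(S(S(add(add(S(add(SZ, SZ)), add(Z, Z)), mul(Z, add(add(SSZ, SZ), add(Z, Z))))))))))
  →29  S(S(S(S(S(S(add(S(add(add(SZ, SZ), add(Z, Z))), mul(Z, add(add(SSZ, SZ), add(Z, Z))))))))))
  →30  S(S(S(S(S(S(S(add(add(add(SZ, SZ), add(Z, Z)), mul(Z, add(add(SSZ, SZ), add(Z, Z)))))))))))
  →31  S(S(S(S(S(S(S(add(add(S(add(Z, SZ)), add(Z, Z)), mul(Z, add(add(SSZ, SZ), add(Z, Z)))))))))))
  →32  S(S(S(S(S(S(S(add(S(add(add(Z, SZ), add(Z, Z))), mul(Z, add(add(SSZ, SZ), add(Z, Z)))))))))))
  →33  S(S(S(S(S(S(S(S(add(add(add(Z, SZ), add(Z, Z)), mul(Z, add(add(SSZ, SZ), add(Z, Z))))))))))))
  →34  S(S(S(S(S(S(S(S(add(add(SZ, add(Z, Z)), mul(Z, add(add(SSZ, SZ), add(Z, Z))))))))))))
  →35  S(S(S(S(S(S(S(S(add(S(add(Z, add(Z, Z))), mul(Z, add(add(SSZ, SZ), add(Z, Z))))))))))))
  →36  S(S(S(S(S(S(S(S(S(add(add(Z, add(Z, Z)), mul(Z, add(add(SSZ, SZ), add(Z, Z)))))))))))))
  →37  S(S(S(S(S(S(S(S(S(add(add(Z, Z), mul(Z, add(add(SSZ, SZ), add(Z, Z)))))))))))))
  →38  S(S(S(S(S(S(S(S(S(add(Z, mul(Z, add(add(SSZ, SZ), add(Z, Z)))))))))))))
  →39  S(S(S(S(S(S(S(S(S(mul(Z, add(add(SSZ, SZ), add(Z, Z))))))))))))
  →40  S^9(Z)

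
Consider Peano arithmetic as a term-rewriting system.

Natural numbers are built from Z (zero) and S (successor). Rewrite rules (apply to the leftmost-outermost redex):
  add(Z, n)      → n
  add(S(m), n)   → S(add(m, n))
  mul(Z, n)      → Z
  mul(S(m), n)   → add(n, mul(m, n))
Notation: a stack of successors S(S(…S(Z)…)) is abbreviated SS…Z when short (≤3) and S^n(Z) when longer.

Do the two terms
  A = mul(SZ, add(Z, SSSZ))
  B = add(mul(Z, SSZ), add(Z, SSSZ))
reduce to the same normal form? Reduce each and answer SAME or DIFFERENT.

Answer: SAME — A ⇓ SSSZ, B ⇓ SSSZ

Working:
Term A:
  start: mul(SZ, add(Z, SSSZ))
  →1  add(add(Z, SSSZ), mul(Z, add(Z, SSSZ)))
  →2  add(SSSZ, mul(Z, add(Z, SSSZ)))
  →3  S(add(SSZ, mul(Z, add(Z, SSSZ))))
  →4  S(S(add(SZ, mul(Z, add(Z, SSSZ)))))
  →5  S(S(S(add(Z, mul(Z, add(Z, SSSZ))))))
  →6  S(S(S(mul(Z, add(Z, SSSZ)))))
  →7  SSSZ

Term B:
  start: add(mul(Z, SSZ), add(Z, SSSZ))
  →1  add(Z, add(Z, SSSZ))
  →2  add(Z, SSSZ)
  →3  SSSZ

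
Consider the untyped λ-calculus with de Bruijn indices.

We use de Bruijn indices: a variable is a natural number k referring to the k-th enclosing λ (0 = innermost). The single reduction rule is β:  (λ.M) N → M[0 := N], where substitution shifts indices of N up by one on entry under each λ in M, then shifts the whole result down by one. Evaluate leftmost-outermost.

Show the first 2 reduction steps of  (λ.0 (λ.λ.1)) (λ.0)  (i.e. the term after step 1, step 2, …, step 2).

  start: (λ.0 (λ.λ.1)) (λ.0)
  [1] (λ.0) (λ.λ.1)
  [2] λ.λ.1

Answer: after 2 steps: λ.λ.1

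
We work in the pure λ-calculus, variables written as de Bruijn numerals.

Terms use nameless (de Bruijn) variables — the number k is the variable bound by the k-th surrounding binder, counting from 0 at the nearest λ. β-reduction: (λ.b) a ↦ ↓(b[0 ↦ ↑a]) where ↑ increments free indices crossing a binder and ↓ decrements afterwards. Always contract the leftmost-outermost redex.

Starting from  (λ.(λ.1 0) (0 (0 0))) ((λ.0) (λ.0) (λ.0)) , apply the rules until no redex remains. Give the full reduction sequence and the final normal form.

  start: (λ.(λ.1 0) (0 (0 0))) ((λ.0) (λ.0) (λ.0))
  step 1: (λ.(λ.0) (λ.0) (λ.0) 0) ((λ.0) (λ.0) (λ.0) ((λ.0) (λ.0) (λ.0) ((λ.0) (λ.0) (λ.0))))
  step 2: (λ.0) (λ.0) (λ.0) ((λ.0) (λ.0) (λ.0) ((λ.0) (λ.0) (λ.0) ((λ.0) (λ.0) (λ.0))))
  step 3: (λ.0) (λ.0) ((λ.0) (λ.0) (λ.0) ((λ.0) (λ.0) (λ.0) ((λ.0) (λ.0) (λ.0))))
  step 4: (λ.0) ((λ.0) (λ.0) (λ.0) ((λ.0) (λ.0) (λ.0) ((λ.0) (λ.0) (λ.0))))
  step 5: (λ.0) (λ.0) (λ.0) ((λ.0) (λ.0) (λ.0) ((λ.0) (λ.0) (λ.0)))
  step 6: (λ.0) (λ.0) ((λ.0) (λ.0) (λ.0) ((λ.0) (λ.0) (λ.0)))
  step 7: (λ.0) ((λ.0) (λ.0) (λ.0) ((λ.0) (λ.0) (λ.0)))
  step 8: (λ.0) (λ.0) (λ.0) ((λ.0) (λ.0) (λ.0))
  step 9: (λ.0) (λ.0) ((λ.0) (λ.0) (λ.0))
  step 10: (λ.0) ((λ.0) (λ.0) (λ.0))
  step 11: (λ.0) (λ.0) (λ.0)
  step 12: (λ.0) (λ.0)
  step 13: λ.0

Answer: normal form = λ.0  (in 13 steps)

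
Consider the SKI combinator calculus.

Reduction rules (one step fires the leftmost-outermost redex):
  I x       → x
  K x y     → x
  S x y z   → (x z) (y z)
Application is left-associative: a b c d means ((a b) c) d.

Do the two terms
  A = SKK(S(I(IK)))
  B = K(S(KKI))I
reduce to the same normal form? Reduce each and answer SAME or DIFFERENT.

Term A:
  start: SKK(S(I(IK)))
  →1  K(S(I(IK)))(K(S(I(IK))))
  →2  S(I(IK))
  →3  S(IK)
  →4  SK

Term B:
  start: K(S(KKI))I
  →1  S(KKI)
  →2  SK

Answer: SAME — A ⇓ SK, B ⇓ SK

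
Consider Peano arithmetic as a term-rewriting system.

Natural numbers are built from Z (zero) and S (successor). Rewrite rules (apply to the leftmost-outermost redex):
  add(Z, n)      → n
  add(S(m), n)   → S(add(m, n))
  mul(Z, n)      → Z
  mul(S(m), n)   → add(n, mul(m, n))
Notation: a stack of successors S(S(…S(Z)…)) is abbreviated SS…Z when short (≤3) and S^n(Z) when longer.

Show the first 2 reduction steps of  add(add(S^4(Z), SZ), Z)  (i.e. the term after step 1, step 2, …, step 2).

  start: add(add(S^4(Z), SZ), Z)
  step 1: add(S(add(SSSZ, SZ)), Z)
  step 2: S(add(add(SSSZ, SZ), Z))

Answer: after 2 steps: S(add(add(SSSZ, SZ), Z))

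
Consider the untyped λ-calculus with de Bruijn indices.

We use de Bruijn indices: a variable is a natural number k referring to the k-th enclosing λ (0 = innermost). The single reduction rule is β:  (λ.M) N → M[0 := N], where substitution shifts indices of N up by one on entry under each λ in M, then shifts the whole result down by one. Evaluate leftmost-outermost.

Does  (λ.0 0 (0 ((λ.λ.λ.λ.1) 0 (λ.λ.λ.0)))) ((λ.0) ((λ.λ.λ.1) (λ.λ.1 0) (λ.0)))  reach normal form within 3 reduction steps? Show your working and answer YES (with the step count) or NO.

  start: (λ.0 0 (0 ((λ.λ.λ.λ.1) 0 (λ.λ.λ.0)))) ((λ.0) ((λ.λ.λ.1) (λ.λ.1 0) (λ.0)))
  [1] (λ.0) ((λ.λ.λ.1) (λ.λ.1 0) (λ.0)) ((λ.0) ((λ.λ.λ.1) (λ.λ.1 0) (λ.0))) ((λ.0) ((λ.λ.λ.1) (λ.λ.1 0) (λ.0)) ((λ.λ.λ.λ.1) ((λ.0) ((λ.λ.λ.1) (λ.λ.1 0) (λ.0))) (λ.λ.λ.0)))
  [2] (λ.λ.λ.1) (λ.λ.1 0) (λ.0) ((λ.0) ((λ.λ.λ.1) (λ.λ.1 0) (λ.0))) ((λ.0) ((λ.λ.λ.1) (λ.λ.1 0) (λ.0)) ((λ.λ.λ.λ.1) ((λ.0) ((λ.λ.λ.1) (λ.λ.1 0) (λ.0))) (λ.λ.λ.0)))
  [3] (λ.λ.1) (λ.0) ((λ.0) ((λ.λ.λ.1) (λ.λ.1 0) (λ.0))) ((λ.0) ((λ.λ.λ.1) (λ.λ.1 0) (λ.0)) ((λ.λ.λ.λ.1) ((λ.0) ((λ.λ.λ.1) (λ.λ.1 0) (λ.0))) (λ.λ.λ.0)))

Answer: NO — after 3 steps the term is (λ.λ.1) (λ.0) ((λ.0) ((λ.λ.λ.1) (λ.λ.1 0) (λ.0))) ((λ.0) ((λ.λ.λ.1) (λ.λ.1 0) (λ.0)) ((λ.λ.λ.λ.1) ((λ.0) ((λ.λ.λ.1) (λ.λ.1 0) (λ.0))) (λ.λ.λ.0))), not yet normal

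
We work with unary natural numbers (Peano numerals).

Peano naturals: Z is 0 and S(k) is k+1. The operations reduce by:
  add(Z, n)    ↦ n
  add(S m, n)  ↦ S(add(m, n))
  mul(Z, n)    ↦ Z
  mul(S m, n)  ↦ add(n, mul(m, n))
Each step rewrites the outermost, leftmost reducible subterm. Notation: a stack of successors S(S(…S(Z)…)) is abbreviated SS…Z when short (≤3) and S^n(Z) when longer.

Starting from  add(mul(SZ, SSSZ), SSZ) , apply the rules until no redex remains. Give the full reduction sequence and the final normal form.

Answer: normal form = S^5(Z)  (in 10 steps)

Reduction:
  start: add(mul(SZ, SSSZ), SSZ)
  →1  add(add(SSSZ, mul(Z, SSSZ)), SSZ)
  →2  add(S(add(SSZ, mul(Z, SSSZ))), SSZ)
  →3  S(add(add(SSZ, mul(Z, SSSZ)), SSZ))
  →4  S(add(S(add(SZ, mul(Z, SSSZ))), SSZ))
  →5  S(S(add(add(SZ, mul(Z, SSSZ)), SSZ)))
  →6  S(S(add(S(add(Z, mul(Z, SSSZ))), SSZ)))
  →7  S(S(S(add(add(Z, mul(Z, SSSZ)), SSZ))))
  →8  S(S(S(add(mul(Z, SSSZ), SSZ))))
  →9  S(S(S(add(Z, SSZ))))
  →10  S^5(Z)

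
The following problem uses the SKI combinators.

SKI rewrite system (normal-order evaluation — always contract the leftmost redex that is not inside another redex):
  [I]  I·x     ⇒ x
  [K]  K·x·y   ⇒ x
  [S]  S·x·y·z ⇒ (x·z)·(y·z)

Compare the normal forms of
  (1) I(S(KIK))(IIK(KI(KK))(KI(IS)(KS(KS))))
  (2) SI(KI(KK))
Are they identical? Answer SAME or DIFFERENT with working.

Term A:
  start: I(S(KIK))(IIK(KI(KK))(KI(IS)(KS(KS))))
  →1  S(KIK)(IIK(KI(KK))(KI(IS)(KS(KS))))
  →2  SI(IIK(KI(KK))(KI(IS)(KS(KS))))
  →3  SI(IK(KI(KK))(KI(IS)(KS(KS))))
  →4  SI(K(KI(KK))(KI(IS)(KS(KS))))
  →5  SI(KI(KK))
  →6  SII

Term B:
  start: SI(KI(KK))
  →1  SII

Answer: SAME — A ⇓ SII, B ⇓ SII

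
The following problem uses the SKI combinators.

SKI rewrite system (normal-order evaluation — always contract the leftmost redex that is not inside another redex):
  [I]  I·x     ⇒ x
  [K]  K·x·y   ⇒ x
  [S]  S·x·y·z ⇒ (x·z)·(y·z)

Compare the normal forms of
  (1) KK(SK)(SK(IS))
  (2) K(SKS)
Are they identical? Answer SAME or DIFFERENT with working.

Term A:
  start: KK(SK)(SK(IS))
  →1  K(SK(IS))
  →2  K(SKS)

Term B:
  start: K(SKS)

Answer: SAME — A ⇓ K(SKS), B ⇓ K(SKS)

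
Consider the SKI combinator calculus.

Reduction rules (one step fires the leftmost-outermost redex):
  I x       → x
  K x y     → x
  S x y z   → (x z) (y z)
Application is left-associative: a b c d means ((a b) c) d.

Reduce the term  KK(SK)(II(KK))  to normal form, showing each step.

  start: KK(SK)(II(KK))
  [1] K(II(KK))
  [2] K(I(KK))
  [3] K(KK)

Answer: normal form = K(KK)  (in 3 steps)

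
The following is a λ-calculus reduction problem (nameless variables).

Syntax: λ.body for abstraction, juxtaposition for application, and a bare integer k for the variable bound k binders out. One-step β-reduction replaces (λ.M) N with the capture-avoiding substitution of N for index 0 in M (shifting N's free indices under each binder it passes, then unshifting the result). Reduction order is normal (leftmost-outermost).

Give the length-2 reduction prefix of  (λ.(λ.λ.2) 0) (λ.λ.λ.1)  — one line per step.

Answer: after 2 steps: λ.λ.λ.λ.1

Working:
  start: (λ.(λ.λ.2) 0) (λ.λ.λ.1)
  step 1: (λ.λ.λ.λ.λ.1) (λ.λ.λ.1)
  step 2: λ.λ.λ.λ.1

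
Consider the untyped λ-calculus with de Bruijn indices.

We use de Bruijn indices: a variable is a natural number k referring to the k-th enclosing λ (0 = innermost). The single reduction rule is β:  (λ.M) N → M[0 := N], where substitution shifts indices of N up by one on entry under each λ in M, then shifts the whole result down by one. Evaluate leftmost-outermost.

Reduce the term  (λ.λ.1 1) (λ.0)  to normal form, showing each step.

Answer: normal form = λ.λ.0  (in 2 steps)

Reduction:
  start: (λ.λ.1 1) (λ.0)
  [1] λ.(λ.0) (λ.0)
  [2] λ.λ.0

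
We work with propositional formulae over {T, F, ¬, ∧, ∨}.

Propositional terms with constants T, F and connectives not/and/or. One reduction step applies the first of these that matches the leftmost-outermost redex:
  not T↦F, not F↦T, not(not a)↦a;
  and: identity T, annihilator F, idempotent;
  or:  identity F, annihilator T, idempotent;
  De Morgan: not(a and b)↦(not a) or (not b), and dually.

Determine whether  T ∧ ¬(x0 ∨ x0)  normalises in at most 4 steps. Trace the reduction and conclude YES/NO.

  start: T ∧ ¬(x0 ∨ x0)
  [1] ¬(x0 ∨ x0)
  [2] ¬x0 ∧ ¬x0
  [3] ¬x0

Answer: YES — reaches normal form ¬x0 in 3 ≤ 4 steps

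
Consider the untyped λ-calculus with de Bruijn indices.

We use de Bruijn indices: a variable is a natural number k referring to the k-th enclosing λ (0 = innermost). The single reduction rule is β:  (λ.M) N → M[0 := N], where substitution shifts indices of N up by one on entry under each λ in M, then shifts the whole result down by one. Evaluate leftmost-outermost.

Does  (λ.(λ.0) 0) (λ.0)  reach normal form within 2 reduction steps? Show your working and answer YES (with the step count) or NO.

  start: (λ.(λ.0) 0) (λ.0)
  step 1: (λ.0) (λ.0)
  step 2: λ.0

Answer: YES — reaches normal form λ.0 in 2 ≤ 2 steps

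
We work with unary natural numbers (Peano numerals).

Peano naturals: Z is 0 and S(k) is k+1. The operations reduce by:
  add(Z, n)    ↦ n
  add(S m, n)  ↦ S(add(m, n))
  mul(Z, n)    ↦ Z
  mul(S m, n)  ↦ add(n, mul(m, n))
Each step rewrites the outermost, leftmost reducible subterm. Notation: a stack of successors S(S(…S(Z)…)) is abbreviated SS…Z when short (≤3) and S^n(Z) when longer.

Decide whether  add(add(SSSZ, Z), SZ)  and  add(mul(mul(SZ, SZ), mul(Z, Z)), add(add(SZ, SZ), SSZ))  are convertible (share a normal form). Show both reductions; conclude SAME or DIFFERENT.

Term A:
  start: add(add(SSSZ, Z), SZ)
  →1  add(S(add(SSZ, Z)), SZ)
  →2  S(add(add(SSZ, Z), SZ))
  →3  S(add(S(add(SZ, Z)), SZ))
  →4  S(S(add(add(SZ, Z), SZ)))
  →5  S(S(add(S(add(Z, Z)), SZ)))
  →6  S(S(S(add(add(Z, Z), SZ))))
  →7  S(S(S(add(Z, SZ))))
  →8  S^4(Z)

Term B:
  start: add(mul(mul(SZ, SZ), mul(Z, Z)), add(add(SZ, SZ), SSZ))
  →1  add(mul(add(SZ, mul(Z, SZ)), mul(Z, Z)), add(add(SZ, SZ), SSZ))
  →2  add(mul(S(add(Z, mul(Z, SZ))), mul(Z, Z)), add(add(SZ, SZ), SSZ))
  →3  add(add(mul(Z, Z), mul(add(Z, mul(Z, SZ)), mul(Z, Z))), add(add(SZ, SZ), SSZ))
  →4  add(add(Z, mul(add(Z, mul(Z, SZ)), mul(Z, Z))), add(add(SZ, SZ), SSZ))
  →5  add(mul(add(Z, mul(Z, SZ)), mul(Z, Z)), add(add(SZ, SZ), SSZ))
  →6  add(mul(mul(Z, SZ), mul(Z, Z)), add(add(SZ, SZ), SSZ))
  →7  add(mul(Z, mul(Z, Z)), add(add(SZ, SZ), SSZ))
  →8  add(Z, add(add(SZ, SZ), SSZ))
  →9  add(add(SZ, SZ), SSZ)
  →10  add(S(add(Z, SZ)), SSZ)
  →11  S(add(add(Z, SZ), SSZ))
  →12  S(add(SZ, SSZ))
  →13  S(S(add(Z, SSZ)))
  →14  S^4(Z)

Answer: SAME — A ⇓ S^4(Z), B ⇓ S^4(Z)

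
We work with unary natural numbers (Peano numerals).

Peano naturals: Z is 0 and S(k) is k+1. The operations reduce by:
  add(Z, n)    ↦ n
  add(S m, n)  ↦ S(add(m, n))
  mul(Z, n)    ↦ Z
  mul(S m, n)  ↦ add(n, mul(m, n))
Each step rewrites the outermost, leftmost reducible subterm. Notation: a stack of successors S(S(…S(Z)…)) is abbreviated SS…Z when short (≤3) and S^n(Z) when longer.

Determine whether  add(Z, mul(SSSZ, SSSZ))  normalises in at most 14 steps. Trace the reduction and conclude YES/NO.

  start: add(Z, mul(SSSZ, SSSZ))
  →1  mul(SSSZ, SSSZ)
  →2  add(SSSZ, mul(SSZ, SSSZ))
  →3  S(add(SSZ, mul(SSZ, SSSZ)))
  →4  S(S(add(SZ, mul(SSZ, SSSZ))))
  →5  S(S(S(add(Z, mul(SSZ, SSSZ)))))
  →6  S(S(S(mul(SSZ, SSSZ))))
  →7  S(S(S(add(SSSZ, mul(SZ, SSSZ)))))
  →8  S(S(S(S(add(SSZ, mul(SZ, SSSZ))))))
  →9  S(S(S(S(S(add(SZ, mul(SZ, SSSZ)))))))
  →10  S(S(S(S(S(S(add(Z, mul(SZ, SSSZ))))))))
  →11  S(S(S(S(S(S(mul(SZ, SSSZ)))))))
  →12  S(S(S(S(S(S(add(SSSZ, mul(Z, SSSZ))))))))
  →13  S(S(S(S(S(S(S(add(SSZ, mul(Z, SSSZ)))))))))
  →14  S(S(S(S(S(S(S(S(add(SZ, mul(Z, SSSZ))))))))))

Answer: NO — after 14 steps the term is S(S(S(S(S(S(S(S(add(SZ, mul(Z, SSSZ)))))))))), not yet normal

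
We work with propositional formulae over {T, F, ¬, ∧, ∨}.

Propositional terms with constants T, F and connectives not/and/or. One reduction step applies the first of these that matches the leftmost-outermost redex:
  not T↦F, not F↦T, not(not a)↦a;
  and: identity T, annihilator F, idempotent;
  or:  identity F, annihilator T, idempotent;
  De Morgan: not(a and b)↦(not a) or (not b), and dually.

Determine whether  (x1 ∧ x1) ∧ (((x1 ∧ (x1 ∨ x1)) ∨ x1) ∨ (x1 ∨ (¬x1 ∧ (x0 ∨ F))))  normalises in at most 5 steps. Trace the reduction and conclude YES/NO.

  start: (x1 ∧ x1) ∧ (((x1 ∧ (x1 ∨ x1)) ∨ x1) ∨ (x1 ∨ (¬x1 ∧ (x0 ∨ F))))
  →1  x1 ∧ (((x1 ∧ (x1 ∨ x1)) ∨ x1) ∨ (x1 ∨ (¬x1 ∧ (x0 ∨ F))))
  →2  x1 ∧ (((x1 ∧ x1) ∨ x1) ∨ (x1 ∨ (¬x1 ∧ (x0 ∨ F))))
  →3  x1 ∧ ((x1 ∨ x1) ∨ (x1 ∨ (¬x1 ∧ (x0 ∨ F))))
  →4  x1 ∧ (x1 ∨ (x1 ∨ (¬x1 ∧ (x0 ∨ F))))
  →5  x1 ∧ (x1 ∨ (x1 ∨ (¬x1 ∧ x0)))

Answer: YES — reaches normal form x1 ∧ (x1 ∨ (x1 ∨ (¬x1 ∧ x0))) in 5 ≤ 5 steps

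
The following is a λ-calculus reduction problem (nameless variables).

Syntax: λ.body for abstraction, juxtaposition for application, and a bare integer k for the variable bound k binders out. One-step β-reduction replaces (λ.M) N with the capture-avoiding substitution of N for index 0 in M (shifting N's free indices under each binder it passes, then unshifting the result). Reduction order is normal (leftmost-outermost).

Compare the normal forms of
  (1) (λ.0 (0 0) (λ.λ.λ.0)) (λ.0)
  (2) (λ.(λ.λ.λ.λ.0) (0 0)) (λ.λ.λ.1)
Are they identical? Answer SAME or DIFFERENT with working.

Answer: SAME — A ⇓ λ.λ.λ.0, B ⇓ λ.λ.λ.0

Derivation:
Term A:
  start: (λ.0 (0 0) (λ.λ.λ.0)) (λ.0)
  step 1: (λ.0) ((λ.0) (λ.0)) (λ.λ.λ.0)
  step 2: (λ.0) (λ.0) (λ.λ.λ.0)
  step 3: (λ.0) (λ.λ.λ.0)
  step 4: λ.λ.λ.0

Term B:
  start: (λ.(λ.λ.λ.λ.0) (0 0)) (λ.λ.λ.1)
  step 1: (λ.λ.λ.λ.0) ((λ.λ.λ.1) (λ.λ.λ.1))
  step 2: λ.λ.λ.0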